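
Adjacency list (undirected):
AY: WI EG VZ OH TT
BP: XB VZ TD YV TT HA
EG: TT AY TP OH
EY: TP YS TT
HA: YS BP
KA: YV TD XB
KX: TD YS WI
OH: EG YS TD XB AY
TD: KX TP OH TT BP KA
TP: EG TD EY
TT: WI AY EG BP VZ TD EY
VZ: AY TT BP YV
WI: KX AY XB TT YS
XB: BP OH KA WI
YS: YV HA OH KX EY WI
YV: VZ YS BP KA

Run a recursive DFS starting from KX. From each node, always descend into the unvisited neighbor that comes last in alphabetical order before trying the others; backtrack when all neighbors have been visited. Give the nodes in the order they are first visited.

Visit KX
KX → YS
YS → YV
YV → VZ
VZ → TT
TT → WI
WI → XB
XB → OH
OH → TD
TD → TP
TP → EY
TP → EG
EG → AY
TD → KA
TD → BP
BP → HA

KX YS YV VZ TT WI XB OH TD TP EY EG AY KA BP HA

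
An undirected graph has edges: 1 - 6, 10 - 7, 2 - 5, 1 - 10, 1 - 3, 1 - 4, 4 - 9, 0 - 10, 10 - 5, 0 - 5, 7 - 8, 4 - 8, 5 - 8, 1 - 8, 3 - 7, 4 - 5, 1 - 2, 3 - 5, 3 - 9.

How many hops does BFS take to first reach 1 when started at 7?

2

Level 0: 7
Level 1: 3, 8, 10
Level 2: 0, 1, 4, 5, 9
Level 3: 2, 6
1 first appears at level 2.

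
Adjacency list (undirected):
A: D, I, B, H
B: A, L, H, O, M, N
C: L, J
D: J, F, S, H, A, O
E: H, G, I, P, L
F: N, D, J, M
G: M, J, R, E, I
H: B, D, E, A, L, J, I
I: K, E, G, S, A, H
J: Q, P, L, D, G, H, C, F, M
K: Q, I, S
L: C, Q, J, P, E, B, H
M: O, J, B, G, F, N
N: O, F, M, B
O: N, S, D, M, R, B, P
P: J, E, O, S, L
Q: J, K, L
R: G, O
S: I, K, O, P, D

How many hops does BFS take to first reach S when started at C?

3

Level 0: C
Level 1: J, L
Level 2: B, D, E, F, G, H, M, P, Q
Level 3: A, I, K, N, O, R, S
S first appears at level 3.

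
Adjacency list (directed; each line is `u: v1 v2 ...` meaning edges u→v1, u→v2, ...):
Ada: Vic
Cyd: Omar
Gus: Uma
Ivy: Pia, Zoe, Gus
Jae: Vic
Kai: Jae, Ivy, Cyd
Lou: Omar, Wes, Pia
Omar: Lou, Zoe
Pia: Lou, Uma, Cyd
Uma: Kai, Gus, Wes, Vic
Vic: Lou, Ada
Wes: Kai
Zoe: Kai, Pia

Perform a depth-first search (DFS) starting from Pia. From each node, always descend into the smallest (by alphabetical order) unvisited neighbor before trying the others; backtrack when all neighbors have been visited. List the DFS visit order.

Visit Pia
Pia → Cyd
Cyd → Omar
Omar → Lou
Lou → Wes
Wes → Kai
Kai → Ivy
Ivy → Gus
Gus → Uma
Uma → Vic
Vic → Ada
Ivy → Zoe
Kai → Jae

Pia Cyd Omar Lou Wes Kai Ivy Gus Uma Vic Ada Zoe Jae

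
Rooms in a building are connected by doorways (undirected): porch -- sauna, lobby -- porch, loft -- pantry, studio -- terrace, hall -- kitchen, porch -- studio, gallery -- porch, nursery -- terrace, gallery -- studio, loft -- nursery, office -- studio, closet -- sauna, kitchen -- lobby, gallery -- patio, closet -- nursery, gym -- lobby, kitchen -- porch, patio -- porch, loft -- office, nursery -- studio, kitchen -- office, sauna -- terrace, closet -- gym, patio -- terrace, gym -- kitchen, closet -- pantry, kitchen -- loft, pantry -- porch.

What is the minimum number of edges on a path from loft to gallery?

Level 0: loft
Level 1: kitchen, nursery, office, pantry
Level 2: closet, gym, hall, lobby, porch, studio, terrace
Level 3: gallery, patio, sauna
gallery first appears at level 3.

3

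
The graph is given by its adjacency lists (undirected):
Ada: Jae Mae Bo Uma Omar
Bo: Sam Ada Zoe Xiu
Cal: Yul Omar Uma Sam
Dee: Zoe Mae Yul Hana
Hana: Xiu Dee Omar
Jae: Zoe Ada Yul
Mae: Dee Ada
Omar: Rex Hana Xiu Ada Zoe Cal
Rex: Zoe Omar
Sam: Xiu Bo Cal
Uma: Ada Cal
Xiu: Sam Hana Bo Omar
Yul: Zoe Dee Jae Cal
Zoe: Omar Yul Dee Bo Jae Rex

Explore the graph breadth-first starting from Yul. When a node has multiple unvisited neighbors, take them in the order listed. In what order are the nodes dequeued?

Yul → Zoe → Dee → Jae → Cal → Omar → Bo → Rex → Mae → Hana → Ada → Uma → Sam → Xiu

Visit Yul; enqueue Zoe, Dee, Jae, Cal → queue [Zoe, Dee, Jae, Cal]
Visit Zoe; enqueue Omar, Bo, Rex → queue [Dee, Jae, Cal, Omar, Bo, Rex]
Visit Dee; enqueue Mae, Hana → queue [Jae, Cal, Omar, Bo, Rex, Mae, Hana]
Visit Jae; enqueue Ada → queue [Cal, Omar, Bo, Rex, Mae, Hana, Ada]
Visit Cal; enqueue Uma, Sam → queue [Omar, Bo, Rex, Mae, Hana, Ada, Uma, Sam]
Visit Omar; enqueue Xiu → queue [Bo, Rex, Mae, Hana, Ada, Uma, Sam, Xiu]
Visit Bo → queue [Rex, Mae, Hana, Ada, Uma, Sam, Xiu]
Visit Rex → queue [Mae, Hana, Ada, Uma, Sam, Xiu]
Visit Mae → queue [Hana, Ada, Uma, Sam, Xiu]
Visit Hana → queue [Ada, Uma, Sam, Xiu]
Visit Ada → queue [Uma, Sam, Xiu]
Visit Uma → queue [Sam, Xiu]
Visit Sam → queue [Xiu]
Visit Xiu → queue []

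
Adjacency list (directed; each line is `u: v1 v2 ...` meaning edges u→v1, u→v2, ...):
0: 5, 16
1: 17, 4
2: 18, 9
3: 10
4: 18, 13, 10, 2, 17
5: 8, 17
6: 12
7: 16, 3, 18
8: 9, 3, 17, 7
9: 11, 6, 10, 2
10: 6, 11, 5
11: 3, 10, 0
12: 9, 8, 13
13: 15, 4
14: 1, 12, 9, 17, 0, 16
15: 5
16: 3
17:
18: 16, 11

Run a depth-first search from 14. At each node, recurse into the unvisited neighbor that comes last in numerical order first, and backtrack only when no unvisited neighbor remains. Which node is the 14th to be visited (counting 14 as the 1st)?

15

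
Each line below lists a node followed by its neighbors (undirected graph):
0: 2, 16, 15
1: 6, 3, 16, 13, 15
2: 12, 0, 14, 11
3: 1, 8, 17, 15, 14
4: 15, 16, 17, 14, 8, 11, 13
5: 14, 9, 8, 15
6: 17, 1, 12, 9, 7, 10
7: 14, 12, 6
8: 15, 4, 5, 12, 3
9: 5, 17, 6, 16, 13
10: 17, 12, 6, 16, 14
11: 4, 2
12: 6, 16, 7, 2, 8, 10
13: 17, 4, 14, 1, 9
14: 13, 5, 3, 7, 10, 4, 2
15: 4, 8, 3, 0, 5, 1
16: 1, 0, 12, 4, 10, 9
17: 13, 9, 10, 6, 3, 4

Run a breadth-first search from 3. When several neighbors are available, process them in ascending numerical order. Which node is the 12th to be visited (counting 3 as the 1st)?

Visit 3; enqueue 1, 8, 14, 15, 17 → queue [1, 8, 14, 15, 17]
Visit 1; enqueue 6, 13, 16 → queue [8, 14, 15, 17, 6, 13, 16]
Visit 8; enqueue 4, 5, 12 → queue [14, 15, 17, 6, 13, 16, 4, 5, 12]
Visit 14; enqueue 2, 7, 10 → queue [15, 17, 6, 13, 16, 4, 5, 12, 2, 7, 10]
Visit 15; enqueue 0 → queue [17, 6, 13, 16, 4, 5, 12, 2, 7, 10, 0]
Visit 17; enqueue 9 → queue [6, 13, 16, 4, 5, 12, 2, 7, 10, 0, 9]
Visit 6 → queue [13, 16, 4, 5, 12, 2, 7, 10, 0, 9]
Visit 13 → queue [16, 4, 5, 12, 2, 7, 10, 0, 9]
Visit 16 → queue [4, 5, 12, 2, 7, 10, 0, 9]
Visit 4; enqueue 11 → queue [5, 12, 2, 7, 10, 0, 9, 11]
Visit 5 → queue [12, 2, 7, 10, 0, 9, 11]
Visit 12 → queue [2, 7, 10, 0, 9, 11]
Visit 2 → queue [7, 10, 0, 9, 11]
Visit 7 → queue [10, 0, 9, 11]
Visit 10 → queue [0, 9, 11]
Visit 0 → queue [9, 11]
Visit 9 → queue [11]
Visit 11 → queue []

Visit order: 3, 1, 8, 14, 15, 17, 6, 13, 16, 4, 5, 12, 2, 7, 10, 0, 9, 11

12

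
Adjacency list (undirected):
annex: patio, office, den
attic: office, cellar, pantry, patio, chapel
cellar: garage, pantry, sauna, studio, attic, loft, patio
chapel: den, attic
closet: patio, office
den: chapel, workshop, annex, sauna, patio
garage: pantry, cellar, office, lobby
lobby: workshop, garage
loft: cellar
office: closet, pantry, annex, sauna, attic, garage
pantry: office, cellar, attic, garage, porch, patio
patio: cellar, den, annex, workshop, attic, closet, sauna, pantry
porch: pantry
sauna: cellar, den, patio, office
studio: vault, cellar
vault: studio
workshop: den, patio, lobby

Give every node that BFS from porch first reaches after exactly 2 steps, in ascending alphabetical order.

Level 0: porch
Level 1: pantry
Level 2: attic, cellar, garage, office, patio
Level 3: annex, chapel, closet, den, lobby, loft, sauna, studio, workshop
Level 4: vault

attic, cellar, garage, office, patio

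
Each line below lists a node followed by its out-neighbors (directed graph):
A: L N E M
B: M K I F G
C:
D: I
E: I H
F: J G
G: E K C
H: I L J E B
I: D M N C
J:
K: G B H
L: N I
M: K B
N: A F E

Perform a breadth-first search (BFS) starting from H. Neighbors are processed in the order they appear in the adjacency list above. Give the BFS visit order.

H I L J E B D M N C K F G A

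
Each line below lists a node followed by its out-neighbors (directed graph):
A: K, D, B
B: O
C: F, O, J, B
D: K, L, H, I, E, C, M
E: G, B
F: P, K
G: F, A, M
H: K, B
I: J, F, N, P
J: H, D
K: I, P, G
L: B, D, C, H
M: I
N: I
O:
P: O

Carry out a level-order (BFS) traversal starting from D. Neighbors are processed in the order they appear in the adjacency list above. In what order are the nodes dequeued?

D -> K -> L -> H -> I -> E -> C -> M -> P -> G -> B -> J -> F -> N -> O -> A

Visit D; enqueue K, L, H, I, E, C, M → queue [K, L, H, I, E, C, M]
Visit K; enqueue P, G → queue [L, H, I, E, C, M, P, G]
Visit L; enqueue B → queue [H, I, E, C, M, P, G, B]
Visit H → queue [I, E, C, M, P, G, B]
Visit I; enqueue J, F, N → queue [E, C, M, P, G, B, J, F, N]
Visit E → queue [C, M, P, G, B, J, F, N]
Visit C; enqueue O → queue [M, P, G, B, J, F, N, O]
Visit M → queue [P, G, B, J, F, N, O]
Visit P → queue [G, B, J, F, N, O]
Visit G; enqueue A → queue [B, J, F, N, O, A]
Visit B → queue [J, F, N, O, A]
Visit J → queue [F, N, O, A]
Visit F → queue [N, O, A]
Visit N → queue [O, A]
Visit O → queue [A]
Visit A → queue []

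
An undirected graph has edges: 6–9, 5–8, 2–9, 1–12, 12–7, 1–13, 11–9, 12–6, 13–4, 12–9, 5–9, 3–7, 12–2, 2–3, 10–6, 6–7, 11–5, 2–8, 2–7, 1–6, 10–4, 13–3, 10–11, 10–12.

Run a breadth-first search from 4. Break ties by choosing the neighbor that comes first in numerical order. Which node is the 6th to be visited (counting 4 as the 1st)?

Visit 4; enqueue 10, 13 → queue [10, 13]
Visit 10; enqueue 6, 11, 12 → queue [13, 6, 11, 12]
Visit 13; enqueue 1, 3 → queue [6, 11, 12, 1, 3]
Visit 6; enqueue 7, 9 → queue [11, 12, 1, 3, 7, 9]
Visit 11; enqueue 5 → queue [12, 1, 3, 7, 9, 5]
Visit 12; enqueue 2 → queue [1, 3, 7, 9, 5, 2]
Visit 1 → queue [3, 7, 9, 5, 2]
Visit 3 → queue [7, 9, 5, 2]
Visit 7 → queue [9, 5, 2]
Visit 9 → queue [5, 2]
Visit 5; enqueue 8 → queue [2, 8]
Visit 2 → queue [8]
Visit 8 → queue []

Visit order: 4, 10, 13, 6, 11, 12, 1, 3, 7, 9, 5, 2, 8

12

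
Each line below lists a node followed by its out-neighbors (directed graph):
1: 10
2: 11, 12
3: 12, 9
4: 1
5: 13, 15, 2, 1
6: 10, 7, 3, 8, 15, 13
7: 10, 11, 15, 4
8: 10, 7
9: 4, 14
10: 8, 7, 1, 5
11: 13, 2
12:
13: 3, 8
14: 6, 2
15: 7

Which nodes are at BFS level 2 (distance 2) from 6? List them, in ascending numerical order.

Level 0: 6
Level 1: 3, 7, 8, 10, 13, 15
Level 2: 1, 4, 5, 9, 11, 12
Level 3: 2, 14

1, 4, 5, 9, 11, 12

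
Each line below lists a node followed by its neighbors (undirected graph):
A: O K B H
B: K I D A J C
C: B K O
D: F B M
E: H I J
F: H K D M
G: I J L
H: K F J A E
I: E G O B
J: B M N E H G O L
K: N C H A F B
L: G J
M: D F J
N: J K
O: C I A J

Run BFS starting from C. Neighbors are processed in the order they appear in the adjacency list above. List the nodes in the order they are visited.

Visit C; enqueue B, K, O → queue [B, K, O]
Visit B; enqueue I, D, A, J → queue [K, O, I, D, A, J]
Visit K; enqueue N, H, F → queue [O, I, D, A, J, N, H, F]
Visit O → queue [I, D, A, J, N, H, F]
Visit I; enqueue E, G → queue [D, A, J, N, H, F, E, G]
Visit D; enqueue M → queue [A, J, N, H, F, E, G, M]
Visit A → queue [J, N, H, F, E, G, M]
Visit J; enqueue L → queue [N, H, F, E, G, M, L]
Visit N → queue [H, F, E, G, M, L]
Visit H → queue [F, E, G, M, L]
Visit F → queue [E, G, M, L]
Visit E → queue [G, M, L]
Visit G → queue [M, L]
Visit M → queue [L]
Visit L → queue []

C B K O I D A J N H F E G M L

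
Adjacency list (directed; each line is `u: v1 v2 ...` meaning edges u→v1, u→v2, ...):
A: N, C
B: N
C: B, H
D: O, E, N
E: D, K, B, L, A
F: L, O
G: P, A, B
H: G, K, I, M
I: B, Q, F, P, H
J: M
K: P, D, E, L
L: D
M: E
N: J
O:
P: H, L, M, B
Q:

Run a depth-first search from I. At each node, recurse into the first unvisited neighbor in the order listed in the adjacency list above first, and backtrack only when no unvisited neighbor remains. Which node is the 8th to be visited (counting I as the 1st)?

Visit I
I → B
B → N
N → J
J → M
M → E
E → D
D → O
E → K
K → P
P → H
H → G
G → A
A → C
P → L
I → Q
I → F

Visit order: I, B, N, J, M, E, D, O, K, P, H, G, A, C, L, Q, F

O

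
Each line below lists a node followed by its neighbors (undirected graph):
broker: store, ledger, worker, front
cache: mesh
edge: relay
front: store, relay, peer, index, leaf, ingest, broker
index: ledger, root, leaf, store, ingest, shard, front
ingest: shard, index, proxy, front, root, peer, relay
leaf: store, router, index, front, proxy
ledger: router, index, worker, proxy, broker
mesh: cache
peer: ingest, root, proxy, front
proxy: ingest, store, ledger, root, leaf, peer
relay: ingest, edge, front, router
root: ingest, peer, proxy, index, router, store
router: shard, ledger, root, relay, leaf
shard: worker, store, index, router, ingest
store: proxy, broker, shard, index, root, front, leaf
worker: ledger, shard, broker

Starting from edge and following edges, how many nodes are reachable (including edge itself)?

BFS from edge visits: edge, relay, ingest, front, router, shard, index, proxy, root, peer, store, leaf, broker, ledger, worker
Reachable nodes: 15 of 17 total.

15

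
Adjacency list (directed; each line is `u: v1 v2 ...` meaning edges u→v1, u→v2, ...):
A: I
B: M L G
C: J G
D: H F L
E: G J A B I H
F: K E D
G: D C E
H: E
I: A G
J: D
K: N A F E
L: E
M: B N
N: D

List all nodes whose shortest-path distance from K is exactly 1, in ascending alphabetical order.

Level 0: K
Level 1: A, E, F, N
Level 2: B, D, G, H, I, J
Level 3: C, L, M

A, E, F, N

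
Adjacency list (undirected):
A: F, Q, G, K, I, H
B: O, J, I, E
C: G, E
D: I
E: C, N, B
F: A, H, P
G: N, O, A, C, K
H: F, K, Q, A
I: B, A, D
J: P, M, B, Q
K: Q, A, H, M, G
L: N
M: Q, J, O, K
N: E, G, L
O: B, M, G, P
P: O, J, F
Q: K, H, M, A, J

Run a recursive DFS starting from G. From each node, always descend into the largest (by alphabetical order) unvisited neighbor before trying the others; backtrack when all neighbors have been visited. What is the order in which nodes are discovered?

G -> O -> P -> J -> Q -> M -> K -> H -> F -> A -> I -> D -> B -> E -> N -> L -> C

Visit G
G → O
O → P
P → J
J → Q
Q → M
M → K
K → H
H → F
F → A
A → I
I → D
I → B
B → E
E → N
N → L
E → C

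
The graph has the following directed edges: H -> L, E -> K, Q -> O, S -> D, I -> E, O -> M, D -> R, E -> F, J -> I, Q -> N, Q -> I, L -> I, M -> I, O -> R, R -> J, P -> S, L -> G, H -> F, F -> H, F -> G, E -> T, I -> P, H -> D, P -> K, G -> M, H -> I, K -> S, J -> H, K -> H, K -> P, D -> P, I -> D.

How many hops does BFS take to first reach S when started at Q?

3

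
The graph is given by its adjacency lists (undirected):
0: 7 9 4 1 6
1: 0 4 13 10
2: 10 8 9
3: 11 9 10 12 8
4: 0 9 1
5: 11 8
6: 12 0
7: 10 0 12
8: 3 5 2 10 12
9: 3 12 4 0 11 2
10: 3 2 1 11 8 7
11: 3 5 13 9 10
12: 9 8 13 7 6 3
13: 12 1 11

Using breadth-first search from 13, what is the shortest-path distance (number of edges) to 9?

2

Level 0: 13
Level 1: 1, 11, 12
Level 2: 0, 3, 4, 5, 6, 7, 8, 9, 10
Level 3: 2
9 first appears at level 2.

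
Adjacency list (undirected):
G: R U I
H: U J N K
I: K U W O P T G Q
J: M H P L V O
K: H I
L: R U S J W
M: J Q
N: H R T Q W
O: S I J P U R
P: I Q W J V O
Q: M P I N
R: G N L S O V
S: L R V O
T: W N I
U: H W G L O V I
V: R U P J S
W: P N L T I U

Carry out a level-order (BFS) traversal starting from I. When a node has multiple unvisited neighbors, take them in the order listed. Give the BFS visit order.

I -> K -> U -> W -> O -> P -> T -> G -> Q -> H -> L -> V -> N -> S -> J -> R -> M

Visit I; enqueue K, U, W, O, P, T, G, Q → queue [K, U, W, O, P, T, G, Q]
Visit K; enqueue H → queue [U, W, O, P, T, G, Q, H]
Visit U; enqueue L, V → queue [W, O, P, T, G, Q, H, L, V]
Visit W; enqueue N → queue [O, P, T, G, Q, H, L, V, N]
Visit O; enqueue S, J, R → queue [P, T, G, Q, H, L, V, N, S, J, R]
Visit P → queue [T, G, Q, H, L, V, N, S, J, R]
Visit T → queue [G, Q, H, L, V, N, S, J, R]
Visit G → queue [Q, H, L, V, N, S, J, R]
Visit Q; enqueue M → queue [H, L, V, N, S, J, R, M]
Visit H → queue [L, V, N, S, J, R, M]
Visit L → queue [V, N, S, J, R, M]
Visit V → queue [N, S, J, R, M]
Visit N → queue [S, J, R, M]
Visit S → queue [J, R, M]
Visit J → queue [R, M]
Visit R → queue [M]
Visit M → queue []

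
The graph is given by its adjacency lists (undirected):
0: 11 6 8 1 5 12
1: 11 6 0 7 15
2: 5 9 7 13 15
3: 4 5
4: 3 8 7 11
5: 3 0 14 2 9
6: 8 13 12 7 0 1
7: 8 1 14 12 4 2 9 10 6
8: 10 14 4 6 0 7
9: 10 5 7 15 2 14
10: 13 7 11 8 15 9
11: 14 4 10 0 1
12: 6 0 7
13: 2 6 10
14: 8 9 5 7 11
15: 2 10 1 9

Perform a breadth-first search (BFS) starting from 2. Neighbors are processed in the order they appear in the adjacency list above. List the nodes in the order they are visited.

2, 5, 9, 7, 13, 15, 3, 0, 14, 10, 8, 1, 12, 4, 6, 11

Visit 2; enqueue 5, 9, 7, 13, 15 → queue [5, 9, 7, 13, 15]
Visit 5; enqueue 3, 0, 14 → queue [9, 7, 13, 15, 3, 0, 14]
Visit 9; enqueue 10 → queue [7, 13, 15, 3, 0, 14, 10]
Visit 7; enqueue 8, 1, 12, 4, 6 → queue [13, 15, 3, 0, 14, 10, 8, 1, 12, 4, 6]
Visit 13 → queue [15, 3, 0, 14, 10, 8, 1, 12, 4, 6]
Visit 15 → queue [3, 0, 14, 10, 8, 1, 12, 4, 6]
Visit 3 → queue [0, 14, 10, 8, 1, 12, 4, 6]
Visit 0; enqueue 11 → queue [14, 10, 8, 1, 12, 4, 6, 11]
Visit 14 → queue [10, 8, 1, 12, 4, 6, 11]
Visit 10 → queue [8, 1, 12, 4, 6, 11]
Visit 8 → queue [1, 12, 4, 6, 11]
Visit 1 → queue [12, 4, 6, 11]
Visit 12 → queue [4, 6, 11]
Visit 4 → queue [6, 11]
Visit 6 → queue [11]
Visit 11 → queue []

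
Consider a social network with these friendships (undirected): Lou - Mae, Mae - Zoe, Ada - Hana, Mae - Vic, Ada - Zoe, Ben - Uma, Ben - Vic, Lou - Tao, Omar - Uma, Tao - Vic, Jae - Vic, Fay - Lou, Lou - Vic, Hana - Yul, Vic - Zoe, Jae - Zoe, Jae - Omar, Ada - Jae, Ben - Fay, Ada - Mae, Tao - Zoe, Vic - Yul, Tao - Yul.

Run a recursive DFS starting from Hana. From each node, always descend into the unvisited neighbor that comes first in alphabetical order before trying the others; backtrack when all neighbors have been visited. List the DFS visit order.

Visit Hana
Hana → Ada
Ada → Jae
Jae → Omar
Omar → Uma
Uma → Ben
Ben → Fay
Fay → Lou
Lou → Mae
Mae → Vic
Vic → Tao
Tao → Yul
Tao → Zoe

Hana, Ada, Jae, Omar, Uma, Ben, Fay, Lou, Mae, Vic, Tao, Yul, Zoe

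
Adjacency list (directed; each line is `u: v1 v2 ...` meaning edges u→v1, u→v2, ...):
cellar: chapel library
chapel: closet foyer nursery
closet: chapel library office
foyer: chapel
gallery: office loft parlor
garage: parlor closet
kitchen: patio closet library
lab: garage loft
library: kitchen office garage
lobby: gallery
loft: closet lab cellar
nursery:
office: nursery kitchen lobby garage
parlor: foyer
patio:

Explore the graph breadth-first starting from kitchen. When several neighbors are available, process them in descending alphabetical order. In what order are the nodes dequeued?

kitchen patio library closet office garage chapel nursery lobby parlor foyer gallery loft lab cellar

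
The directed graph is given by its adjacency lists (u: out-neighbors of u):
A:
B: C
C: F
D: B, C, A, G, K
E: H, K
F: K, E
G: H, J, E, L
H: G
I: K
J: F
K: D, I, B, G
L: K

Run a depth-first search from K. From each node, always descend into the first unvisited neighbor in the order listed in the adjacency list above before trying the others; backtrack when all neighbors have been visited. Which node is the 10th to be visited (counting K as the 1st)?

Visit K
K → D
D → B
B → C
C → F
F → E
E → H
H → G
G → J
G → L
D → A
K → I

Visit order: K, D, B, C, F, E, H, G, J, L, A, I

L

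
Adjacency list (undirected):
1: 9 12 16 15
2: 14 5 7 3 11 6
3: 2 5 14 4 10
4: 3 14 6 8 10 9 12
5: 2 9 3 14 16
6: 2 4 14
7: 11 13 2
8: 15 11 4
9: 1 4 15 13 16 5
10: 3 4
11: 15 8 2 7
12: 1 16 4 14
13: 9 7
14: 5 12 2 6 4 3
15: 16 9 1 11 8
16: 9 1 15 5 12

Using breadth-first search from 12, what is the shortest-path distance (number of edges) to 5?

Level 0: 12
Level 1: 1, 4, 14, 16
Level 2: 2, 3, 5, 6, 8, 9, 10, 15
Level 3: 7, 11, 13
5 first appears at level 2.

2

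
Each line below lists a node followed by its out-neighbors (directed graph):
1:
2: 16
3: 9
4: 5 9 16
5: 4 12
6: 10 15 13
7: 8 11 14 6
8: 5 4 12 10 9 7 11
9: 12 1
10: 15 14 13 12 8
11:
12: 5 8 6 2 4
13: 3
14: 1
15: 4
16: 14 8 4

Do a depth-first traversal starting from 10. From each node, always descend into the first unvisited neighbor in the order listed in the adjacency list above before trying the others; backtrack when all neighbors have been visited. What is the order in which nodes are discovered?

Visit 10
10 → 15
15 → 4
4 → 5
5 → 12
12 → 8
8 → 9
9 → 1
8 → 7
7 → 11
7 → 14
7 → 6
6 → 13
13 → 3
12 → 2
2 → 16

10 15 4 5 12 8 9 1 7 11 14 6 13 3 2 16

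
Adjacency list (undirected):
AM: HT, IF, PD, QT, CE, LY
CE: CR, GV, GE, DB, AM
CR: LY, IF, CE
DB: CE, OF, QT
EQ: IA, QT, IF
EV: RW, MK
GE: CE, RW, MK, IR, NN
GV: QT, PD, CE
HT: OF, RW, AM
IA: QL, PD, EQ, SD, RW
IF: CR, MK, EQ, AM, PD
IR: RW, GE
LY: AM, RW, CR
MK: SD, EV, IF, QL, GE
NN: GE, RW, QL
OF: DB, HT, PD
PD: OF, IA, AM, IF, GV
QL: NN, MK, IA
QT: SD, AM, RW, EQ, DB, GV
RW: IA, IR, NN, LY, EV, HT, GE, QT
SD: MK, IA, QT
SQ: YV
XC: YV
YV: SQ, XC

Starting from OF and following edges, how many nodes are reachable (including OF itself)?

BFS from OF visits: OF, PD, HT, DB, IF, IA, GV, AM, RW, QT, CE, MK, EQ, CR, SD, QL, LY, NN, IR, GE, EV
Reachable nodes: 21 of 24 total.

21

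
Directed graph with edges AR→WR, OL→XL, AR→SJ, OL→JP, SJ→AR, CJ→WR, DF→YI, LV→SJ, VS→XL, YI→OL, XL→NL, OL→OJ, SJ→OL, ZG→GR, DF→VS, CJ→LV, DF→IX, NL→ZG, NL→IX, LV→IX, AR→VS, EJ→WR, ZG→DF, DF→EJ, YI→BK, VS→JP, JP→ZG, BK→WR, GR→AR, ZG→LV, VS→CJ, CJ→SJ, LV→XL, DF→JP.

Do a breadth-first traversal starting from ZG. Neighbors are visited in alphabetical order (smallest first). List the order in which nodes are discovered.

Visit ZG; enqueue DF, GR, LV → queue [DF, GR, LV]
Visit DF; enqueue EJ, IX, JP, VS, YI → queue [GR, LV, EJ, IX, JP, VS, YI]
Visit GR; enqueue AR → queue [LV, EJ, IX, JP, VS, YI, AR]
Visit LV; enqueue SJ, XL → queue [EJ, IX, JP, VS, YI, AR, SJ, XL]
Visit EJ; enqueue WR → queue [IX, JP, VS, YI, AR, SJ, XL, WR]
Visit IX → queue [JP, VS, YI, AR, SJ, XL, WR]
Visit JP → queue [VS, YI, AR, SJ, XL, WR]
Visit VS; enqueue CJ → queue [YI, AR, SJ, XL, WR, CJ]
Visit YI; enqueue BK, OL → queue [AR, SJ, XL, WR, CJ, BK, OL]
Visit AR → queue [SJ, XL, WR, CJ, BK, OL]
Visit SJ → queue [XL, WR, CJ, BK, OL]
Visit XL; enqueue NL → queue [WR, CJ, BK, OL, NL]
Visit WR → queue [CJ, BK, OL, NL]
Visit CJ → queue [BK, OL, NL]
Visit BK → queue [OL, NL]
Visit OL; enqueue OJ → queue [NL, OJ]
Visit NL → queue [OJ]
Visit OJ → queue []

ZG -> DF -> GR -> LV -> EJ -> IX -> JP -> VS -> YI -> AR -> SJ -> XL -> WR -> CJ -> BK -> OL -> NL -> OJ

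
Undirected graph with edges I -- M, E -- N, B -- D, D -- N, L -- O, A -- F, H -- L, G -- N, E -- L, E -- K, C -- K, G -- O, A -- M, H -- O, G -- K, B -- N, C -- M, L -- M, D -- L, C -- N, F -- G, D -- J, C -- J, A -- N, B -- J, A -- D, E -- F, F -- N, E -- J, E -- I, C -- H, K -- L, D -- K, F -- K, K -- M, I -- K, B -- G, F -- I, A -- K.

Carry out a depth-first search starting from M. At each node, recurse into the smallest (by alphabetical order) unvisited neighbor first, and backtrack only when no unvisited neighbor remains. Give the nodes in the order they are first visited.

M, A, D, B, G, F, E, I, K, C, H, L, O, J, N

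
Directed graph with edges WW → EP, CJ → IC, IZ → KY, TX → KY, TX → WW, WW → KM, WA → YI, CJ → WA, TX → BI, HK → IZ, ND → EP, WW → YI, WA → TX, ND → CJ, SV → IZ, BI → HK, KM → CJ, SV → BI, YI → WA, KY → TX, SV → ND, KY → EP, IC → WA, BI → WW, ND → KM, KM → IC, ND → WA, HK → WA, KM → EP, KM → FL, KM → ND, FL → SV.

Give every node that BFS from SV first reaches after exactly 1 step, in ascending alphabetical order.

BI, IZ, ND

Level 0: SV
Level 1: BI, IZ, ND
Level 2: CJ, EP, HK, KM, KY, WA, WW
Level 3: FL, IC, TX, YI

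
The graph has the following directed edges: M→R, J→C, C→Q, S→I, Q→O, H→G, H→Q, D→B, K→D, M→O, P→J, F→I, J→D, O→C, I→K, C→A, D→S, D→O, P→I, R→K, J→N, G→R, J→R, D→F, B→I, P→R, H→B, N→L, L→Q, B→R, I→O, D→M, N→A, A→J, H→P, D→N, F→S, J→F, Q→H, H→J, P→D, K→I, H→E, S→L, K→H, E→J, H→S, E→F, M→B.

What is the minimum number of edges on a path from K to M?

2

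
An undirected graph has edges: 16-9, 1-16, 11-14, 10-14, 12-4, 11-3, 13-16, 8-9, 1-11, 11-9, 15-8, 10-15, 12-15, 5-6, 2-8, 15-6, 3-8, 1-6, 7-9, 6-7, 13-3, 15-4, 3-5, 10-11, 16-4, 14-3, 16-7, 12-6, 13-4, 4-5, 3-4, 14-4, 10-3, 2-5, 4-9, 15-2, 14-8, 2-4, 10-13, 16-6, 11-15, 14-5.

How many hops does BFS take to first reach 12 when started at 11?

2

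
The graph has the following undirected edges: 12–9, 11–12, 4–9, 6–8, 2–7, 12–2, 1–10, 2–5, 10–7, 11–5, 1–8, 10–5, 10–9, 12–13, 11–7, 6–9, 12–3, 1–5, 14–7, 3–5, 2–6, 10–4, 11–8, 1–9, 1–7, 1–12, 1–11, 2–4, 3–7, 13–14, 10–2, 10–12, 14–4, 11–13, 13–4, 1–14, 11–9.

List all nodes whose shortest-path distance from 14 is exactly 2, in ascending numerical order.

2, 3, 5, 8, 9, 10, 11, 12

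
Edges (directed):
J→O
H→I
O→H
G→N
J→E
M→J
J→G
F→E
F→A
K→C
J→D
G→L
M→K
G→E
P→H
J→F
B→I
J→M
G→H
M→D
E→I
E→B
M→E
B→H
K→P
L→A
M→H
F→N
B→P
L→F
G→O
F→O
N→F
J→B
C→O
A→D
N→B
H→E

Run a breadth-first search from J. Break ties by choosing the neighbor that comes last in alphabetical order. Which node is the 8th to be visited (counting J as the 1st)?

Visit J; enqueue O, M, G, F, E, D, B → queue [O, M, G, F, E, D, B]
Visit O; enqueue H → queue [M, G, F, E, D, B, H]
Visit M; enqueue K → queue [G, F, E, D, B, H, K]
Visit G; enqueue N, L → queue [F, E, D, B, H, K, N, L]
Visit F; enqueue A → queue [E, D, B, H, K, N, L, A]
Visit E; enqueue I → queue [D, B, H, K, N, L, A, I]
Visit D → queue [B, H, K, N, L, A, I]
Visit B; enqueue P → queue [H, K, N, L, A, I, P]
Visit H → queue [K, N, L, A, I, P]
Visit K; enqueue C → queue [N, L, A, I, P, C]
Visit N → queue [L, A, I, P, C]
Visit L → queue [A, I, P, C]
Visit A → queue [I, P, C]
Visit I → queue [P, C]
Visit P → queue [C]
Visit C → queue []

Visit order: J, O, M, G, F, E, D, B, H, K, N, L, A, I, P, C

B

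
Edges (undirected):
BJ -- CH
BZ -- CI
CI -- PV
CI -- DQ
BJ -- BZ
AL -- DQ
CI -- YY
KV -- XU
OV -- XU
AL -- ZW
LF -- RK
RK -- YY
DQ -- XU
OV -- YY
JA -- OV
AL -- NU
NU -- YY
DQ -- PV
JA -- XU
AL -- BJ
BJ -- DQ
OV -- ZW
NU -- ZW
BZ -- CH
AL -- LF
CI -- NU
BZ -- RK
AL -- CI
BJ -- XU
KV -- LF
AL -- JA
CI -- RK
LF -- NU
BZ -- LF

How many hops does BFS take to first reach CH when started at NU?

3

Level 0: NU
Level 1: AL, CI, LF, YY, ZW
Level 2: BJ, BZ, DQ, JA, KV, OV, PV, RK
Level 3: CH, XU
CH first appears at level 3.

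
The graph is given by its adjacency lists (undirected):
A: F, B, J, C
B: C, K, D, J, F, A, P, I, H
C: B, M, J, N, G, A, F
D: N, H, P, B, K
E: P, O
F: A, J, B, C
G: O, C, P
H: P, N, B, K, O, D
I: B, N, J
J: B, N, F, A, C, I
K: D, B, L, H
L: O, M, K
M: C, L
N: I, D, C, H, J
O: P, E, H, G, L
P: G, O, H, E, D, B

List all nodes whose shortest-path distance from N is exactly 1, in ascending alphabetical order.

C, D, H, I, J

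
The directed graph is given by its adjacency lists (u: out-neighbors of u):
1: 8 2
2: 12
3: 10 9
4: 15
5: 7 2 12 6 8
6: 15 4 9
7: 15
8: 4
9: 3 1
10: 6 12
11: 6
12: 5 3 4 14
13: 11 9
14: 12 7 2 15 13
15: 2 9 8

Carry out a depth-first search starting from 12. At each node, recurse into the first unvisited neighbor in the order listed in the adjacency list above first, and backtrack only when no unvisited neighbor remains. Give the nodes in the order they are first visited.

12 -> 5 -> 7 -> 15 -> 2 -> 9 -> 3 -> 10 -> 6 -> 4 -> 1 -> 8 -> 14 -> 13 -> 11

Visit 12
12 → 5
5 → 7
7 → 15
15 → 2
15 → 9
9 → 3
3 → 10
10 → 6
6 → 4
9 → 1
1 → 8
12 → 14
14 → 13
13 → 11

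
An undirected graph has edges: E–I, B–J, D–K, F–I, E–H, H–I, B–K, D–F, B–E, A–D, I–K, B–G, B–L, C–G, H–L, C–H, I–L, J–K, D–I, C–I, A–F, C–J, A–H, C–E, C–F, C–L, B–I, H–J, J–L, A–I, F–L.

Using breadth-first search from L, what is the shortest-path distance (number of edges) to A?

Level 0: L
Level 1: B, C, F, H, I, J
Level 2: A, D, E, G, K
A first appears at level 2.

2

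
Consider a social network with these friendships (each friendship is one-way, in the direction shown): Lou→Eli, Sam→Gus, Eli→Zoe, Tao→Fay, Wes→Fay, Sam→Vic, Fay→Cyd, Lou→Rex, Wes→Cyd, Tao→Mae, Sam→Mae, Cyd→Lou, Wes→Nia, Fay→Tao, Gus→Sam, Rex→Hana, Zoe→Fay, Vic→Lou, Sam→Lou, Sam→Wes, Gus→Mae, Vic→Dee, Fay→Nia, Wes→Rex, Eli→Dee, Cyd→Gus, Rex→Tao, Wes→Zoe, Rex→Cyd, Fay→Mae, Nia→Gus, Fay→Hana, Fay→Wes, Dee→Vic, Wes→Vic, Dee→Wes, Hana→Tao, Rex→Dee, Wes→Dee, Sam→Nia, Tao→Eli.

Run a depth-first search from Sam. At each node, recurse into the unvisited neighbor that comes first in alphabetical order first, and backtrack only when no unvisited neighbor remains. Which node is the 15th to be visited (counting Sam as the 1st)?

Zoe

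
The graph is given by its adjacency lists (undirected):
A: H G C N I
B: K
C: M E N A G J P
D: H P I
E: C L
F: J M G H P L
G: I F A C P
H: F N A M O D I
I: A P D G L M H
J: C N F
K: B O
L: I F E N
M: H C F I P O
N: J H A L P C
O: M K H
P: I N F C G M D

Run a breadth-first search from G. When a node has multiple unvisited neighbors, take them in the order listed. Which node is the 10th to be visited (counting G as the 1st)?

Visit G; enqueue I, F, A, C, P → queue [I, F, A, C, P]
Visit I; enqueue D, L, M, H → queue [F, A, C, P, D, L, M, H]
Visit F; enqueue J → queue [A, C, P, D, L, M, H, J]
Visit A; enqueue N → queue [C, P, D, L, M, H, J, N]
Visit C; enqueue E → queue [P, D, L, M, H, J, N, E]
Visit P → queue [D, L, M, H, J, N, E]
Visit D → queue [L, M, H, J, N, E]
Visit L → queue [M, H, J, N, E]
Visit M; enqueue O → queue [H, J, N, E, O]
Visit H → queue [J, N, E, O]
Visit J → queue [N, E, O]
Visit N → queue [E, O]
Visit E → queue [O]
Visit O; enqueue K → queue [K]
Visit K; enqueue B → queue [B]
Visit B → queue []

Visit order: G, I, F, A, C, P, D, L, M, H, J, N, E, O, K, B

H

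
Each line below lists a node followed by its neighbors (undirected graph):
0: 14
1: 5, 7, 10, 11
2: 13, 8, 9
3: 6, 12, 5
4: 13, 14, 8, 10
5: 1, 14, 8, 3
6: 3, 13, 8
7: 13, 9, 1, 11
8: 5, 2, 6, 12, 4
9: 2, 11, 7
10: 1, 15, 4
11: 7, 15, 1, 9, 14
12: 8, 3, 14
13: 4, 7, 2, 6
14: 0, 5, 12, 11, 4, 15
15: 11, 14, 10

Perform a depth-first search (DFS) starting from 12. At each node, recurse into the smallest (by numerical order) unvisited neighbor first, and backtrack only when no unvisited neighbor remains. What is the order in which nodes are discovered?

Visit 12
12 → 3
3 → 5
5 → 1
1 → 7
7 → 9
9 → 2
2 → 8
8 → 4
4 → 10
10 → 15
15 → 11
11 → 14
14 → 0
4 → 13
13 → 6

12, 3, 5, 1, 7, 9, 2, 8, 4, 10, 15, 11, 14, 0, 13, 6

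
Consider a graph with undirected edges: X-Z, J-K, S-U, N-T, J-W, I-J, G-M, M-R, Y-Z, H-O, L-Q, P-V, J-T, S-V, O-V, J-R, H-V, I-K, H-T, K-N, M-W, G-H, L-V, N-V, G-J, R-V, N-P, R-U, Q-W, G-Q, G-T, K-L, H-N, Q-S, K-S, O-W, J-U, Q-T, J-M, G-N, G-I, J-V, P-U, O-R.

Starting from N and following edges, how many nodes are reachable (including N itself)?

17

BFS from N visits: N, G, H, K, P, T, V, I, J, M, Q, O, L, S, U, R, W
Reachable nodes: 17 of 20 total.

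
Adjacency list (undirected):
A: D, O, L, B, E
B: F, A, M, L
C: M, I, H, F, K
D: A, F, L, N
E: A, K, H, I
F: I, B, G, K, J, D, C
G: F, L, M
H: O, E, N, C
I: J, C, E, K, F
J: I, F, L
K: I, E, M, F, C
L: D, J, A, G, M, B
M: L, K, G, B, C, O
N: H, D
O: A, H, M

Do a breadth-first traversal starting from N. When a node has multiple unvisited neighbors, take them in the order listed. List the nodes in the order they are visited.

Visit N; enqueue H, D → queue [H, D]
Visit H; enqueue O, E, C → queue [D, O, E, C]
Visit D; enqueue A, F, L → queue [O, E, C, A, F, L]
Visit O; enqueue M → queue [E, C, A, F, L, M]
Visit E; enqueue K, I → queue [C, A, F, L, M, K, I]
Visit C → queue [A, F, L, M, K, I]
Visit A; enqueue B → queue [F, L, M, K, I, B]
Visit F; enqueue G, J → queue [L, M, K, I, B, G, J]
Visit L → queue [M, K, I, B, G, J]
Visit M → queue [K, I, B, G, J]
Visit K → queue [I, B, G, J]
Visit I → queue [B, G, J]
Visit B → queue [G, J]
Visit G → queue [J]
Visit J → queue []

N, H, D, O, E, C, A, F, L, M, K, I, B, G, J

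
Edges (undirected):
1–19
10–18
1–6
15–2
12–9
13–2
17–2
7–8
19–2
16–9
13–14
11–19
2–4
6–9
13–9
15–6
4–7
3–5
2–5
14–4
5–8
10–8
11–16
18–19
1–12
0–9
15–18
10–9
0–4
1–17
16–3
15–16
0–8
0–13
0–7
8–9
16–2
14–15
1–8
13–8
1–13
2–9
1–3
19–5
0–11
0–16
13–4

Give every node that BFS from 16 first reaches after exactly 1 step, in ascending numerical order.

0, 2, 3, 9, 11, 15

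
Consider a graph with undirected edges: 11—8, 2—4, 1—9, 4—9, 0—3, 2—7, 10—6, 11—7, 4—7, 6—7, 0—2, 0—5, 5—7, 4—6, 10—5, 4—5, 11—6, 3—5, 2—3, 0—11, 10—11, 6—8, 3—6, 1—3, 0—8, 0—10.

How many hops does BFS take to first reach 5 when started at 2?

Level 0: 2
Level 1: 0, 3, 4, 7
Level 2: 1, 5, 6, 8, 9, 10, 11
5 first appears at level 2.

2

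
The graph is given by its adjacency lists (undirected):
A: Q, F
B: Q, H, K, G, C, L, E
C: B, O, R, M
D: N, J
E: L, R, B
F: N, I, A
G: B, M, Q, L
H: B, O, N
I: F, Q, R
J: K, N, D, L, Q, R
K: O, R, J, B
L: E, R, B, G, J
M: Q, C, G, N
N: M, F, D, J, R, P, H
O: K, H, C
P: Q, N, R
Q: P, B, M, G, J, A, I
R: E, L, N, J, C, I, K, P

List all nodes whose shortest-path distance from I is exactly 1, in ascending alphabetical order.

Level 0: I
Level 1: F, Q, R
Level 2: A, B, C, E, G, J, K, L, M, N, P
Level 3: D, H, O

F, Q, R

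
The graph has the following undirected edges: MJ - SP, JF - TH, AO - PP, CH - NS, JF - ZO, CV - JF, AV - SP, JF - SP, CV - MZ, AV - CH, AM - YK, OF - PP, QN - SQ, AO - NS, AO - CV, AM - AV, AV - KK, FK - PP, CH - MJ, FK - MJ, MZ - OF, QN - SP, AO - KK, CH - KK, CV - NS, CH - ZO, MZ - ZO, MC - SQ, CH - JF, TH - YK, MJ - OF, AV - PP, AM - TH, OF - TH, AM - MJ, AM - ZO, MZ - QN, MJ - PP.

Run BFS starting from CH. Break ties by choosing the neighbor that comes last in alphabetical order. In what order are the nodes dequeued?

CH ZO NS MJ KK JF AV MZ AM CV AO SP PP OF FK TH QN YK SQ MC

Visit CH; enqueue ZO, NS, MJ, KK, JF, AV → queue [ZO, NS, MJ, KK, JF, AV]
Visit ZO; enqueue MZ, AM → queue [NS, MJ, KK, JF, AV, MZ, AM]
Visit NS; enqueue CV, AO → queue [MJ, KK, JF, AV, MZ, AM, CV, AO]
Visit MJ; enqueue SP, PP, OF, FK → queue [KK, JF, AV, MZ, AM, CV, AO, SP, PP, OF, FK]
Visit KK → queue [JF, AV, MZ, AM, CV, AO, SP, PP, OF, FK]
Visit JF; enqueue TH → queue [AV, MZ, AM, CV, AO, SP, PP, OF, FK, TH]
Visit AV → queue [MZ, AM, CV, AO, SP, PP, OF, FK, TH]
Visit MZ; enqueue QN → queue [AM, CV, AO, SP, PP, OF, FK, TH, QN]
Visit AM; enqueue YK → queue [CV, AO, SP, PP, OF, FK, TH, QN, YK]
Visit CV → queue [AO, SP, PP, OF, FK, TH, QN, YK]
Visit AO → queue [SP, PP, OF, FK, TH, QN, YK]
Visit SP → queue [PP, OF, FK, TH, QN, YK]
Visit PP → queue [OF, FK, TH, QN, YK]
Visit OF → queue [FK, TH, QN, YK]
Visit FK → queue [TH, QN, YK]
Visit TH → queue [QN, YK]
Visit QN; enqueue SQ → queue [YK, SQ]
Visit YK → queue [SQ]
Visit SQ; enqueue MC → queue [MC]
Visit MC → queue []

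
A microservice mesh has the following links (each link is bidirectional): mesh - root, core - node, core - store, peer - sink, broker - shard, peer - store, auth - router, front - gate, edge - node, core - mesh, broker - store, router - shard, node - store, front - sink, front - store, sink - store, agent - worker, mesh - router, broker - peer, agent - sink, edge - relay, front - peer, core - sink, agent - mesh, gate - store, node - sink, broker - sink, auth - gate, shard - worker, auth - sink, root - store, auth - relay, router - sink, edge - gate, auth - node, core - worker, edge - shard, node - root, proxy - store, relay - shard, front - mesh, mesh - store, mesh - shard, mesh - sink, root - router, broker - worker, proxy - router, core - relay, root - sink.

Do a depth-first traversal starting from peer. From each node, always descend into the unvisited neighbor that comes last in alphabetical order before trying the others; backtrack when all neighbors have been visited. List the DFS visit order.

peer store sink router shard worker core relay edge node root mesh front gate auth agent broker proxy

Visit peer
peer → store
store → sink
sink → router
router → shard
shard → worker
worker → core
core → relay
relay → edge
edge → node
node → root
root → mesh
mesh → front
front → gate
gate → auth
mesh → agent
worker → broker
router → proxy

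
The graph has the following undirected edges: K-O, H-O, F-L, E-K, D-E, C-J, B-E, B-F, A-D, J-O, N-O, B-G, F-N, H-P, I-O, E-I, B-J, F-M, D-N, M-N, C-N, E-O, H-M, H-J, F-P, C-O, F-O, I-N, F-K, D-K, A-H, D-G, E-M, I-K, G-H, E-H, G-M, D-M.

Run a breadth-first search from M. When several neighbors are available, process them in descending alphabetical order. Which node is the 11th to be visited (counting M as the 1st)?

Visit M; enqueue N, H, G, F, E, D → queue [N, H, G, F, E, D]
Visit N; enqueue O, I, C → queue [H, G, F, E, D, O, I, C]
Visit H; enqueue P, J, A → queue [G, F, E, D, O, I, C, P, J, A]
Visit G; enqueue B → queue [F, E, D, O, I, C, P, J, A, B]
Visit F; enqueue L, K → queue [E, D, O, I, C, P, J, A, B, L, K]
Visit E → queue [D, O, I, C, P, J, A, B, L, K]
Visit D → queue [O, I, C, P, J, A, B, L, K]
Visit O → queue [I, C, P, J, A, B, L, K]
Visit I → queue [C, P, J, A, B, L, K]
Visit C → queue [P, J, A, B, L, K]
Visit P → queue [J, A, B, L, K]
Visit J → queue [A, B, L, K]
Visit A → queue [B, L, K]
Visit B → queue [L, K]
Visit L → queue [K]
Visit K → queue []

Visit order: M, N, H, G, F, E, D, O, I, C, P, J, A, B, L, K

P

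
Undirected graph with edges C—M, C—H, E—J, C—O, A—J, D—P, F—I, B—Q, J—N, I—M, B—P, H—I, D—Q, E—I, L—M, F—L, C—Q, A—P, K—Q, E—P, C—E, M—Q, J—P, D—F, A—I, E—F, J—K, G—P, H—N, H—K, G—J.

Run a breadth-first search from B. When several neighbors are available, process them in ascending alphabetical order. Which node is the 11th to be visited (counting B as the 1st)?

M

Visit B; enqueue P, Q → queue [P, Q]
Visit P; enqueue A, D, E, G, J → queue [Q, A, D, E, G, J]
Visit Q; enqueue C, K, M → queue [A, D, E, G, J, C, K, M]
Visit A; enqueue I → queue [D, E, G, J, C, K, M, I]
Visit D; enqueue F → queue [E, G, J, C, K, M, I, F]
Visit E → queue [G, J, C, K, M, I, F]
Visit G → queue [J, C, K, M, I, F]
Visit J; enqueue N → queue [C, K, M, I, F, N]
Visit C; enqueue H, O → queue [K, M, I, F, N, H, O]
Visit K → queue [M, I, F, N, H, O]
Visit M; enqueue L → queue [I, F, N, H, O, L]
Visit I → queue [F, N, H, O, L]
Visit F → queue [N, H, O, L]
Visit N → queue [H, O, L]
Visit H → queue [O, L]
Visit O → queue [L]
Visit L → queue []

Visit order: B, P, Q, A, D, E, G, J, C, K, M, I, F, N, H, O, L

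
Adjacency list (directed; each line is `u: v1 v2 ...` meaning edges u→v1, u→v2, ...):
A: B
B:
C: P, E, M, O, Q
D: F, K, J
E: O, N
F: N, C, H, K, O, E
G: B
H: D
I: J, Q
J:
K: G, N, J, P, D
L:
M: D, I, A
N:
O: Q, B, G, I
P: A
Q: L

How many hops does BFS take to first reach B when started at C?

2

Level 0: C
Level 1: E, M, O, P, Q
Level 2: A, B, D, G, I, L, N
Level 3: F, J, K
Level 4: H
B first appears at level 2.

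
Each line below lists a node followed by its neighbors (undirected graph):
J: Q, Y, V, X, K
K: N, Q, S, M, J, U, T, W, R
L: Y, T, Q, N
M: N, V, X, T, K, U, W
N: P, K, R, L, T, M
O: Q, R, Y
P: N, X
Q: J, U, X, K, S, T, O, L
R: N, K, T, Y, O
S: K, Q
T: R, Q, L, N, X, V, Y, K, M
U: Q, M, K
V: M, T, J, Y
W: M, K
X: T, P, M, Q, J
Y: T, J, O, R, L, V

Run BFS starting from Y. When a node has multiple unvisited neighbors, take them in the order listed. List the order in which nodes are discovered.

Y, T, J, O, R, L, V, Q, N, X, K, M, U, S, P, W

Visit Y; enqueue T, J, O, R, L, V → queue [T, J, O, R, L, V]
Visit T; enqueue Q, N, X, K, M → queue [J, O, R, L, V, Q, N, X, K, M]
Visit J → queue [O, R, L, V, Q, N, X, K, M]
Visit O → queue [R, L, V, Q, N, X, K, M]
Visit R → queue [L, V, Q, N, X, K, M]
Visit L → queue [V, Q, N, X, K, M]
Visit V → queue [Q, N, X, K, M]
Visit Q; enqueue U, S → queue [N, X, K, M, U, S]
Visit N; enqueue P → queue [X, K, M, U, S, P]
Visit X → queue [K, M, U, S, P]
Visit K; enqueue W → queue [M, U, S, P, W]
Visit M → queue [U, S, P, W]
Visit U → queue [S, P, W]
Visit S → queue [P, W]
Visit P → queue [W]
Visit W → queue []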